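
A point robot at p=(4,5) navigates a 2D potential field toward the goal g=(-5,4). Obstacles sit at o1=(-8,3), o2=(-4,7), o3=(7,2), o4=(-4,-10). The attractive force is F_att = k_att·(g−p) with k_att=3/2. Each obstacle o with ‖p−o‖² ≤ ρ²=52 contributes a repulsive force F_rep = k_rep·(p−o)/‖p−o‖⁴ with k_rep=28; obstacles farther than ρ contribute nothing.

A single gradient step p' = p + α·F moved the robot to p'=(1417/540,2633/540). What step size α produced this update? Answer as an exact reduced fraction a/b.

F_att = 3/2·(g−p) = 3/2·(-9,-1) = (-13.5000,-1.5000)
o1: d²=148 > ρ²=52 → inactive
o2: d²=68 > ρ²=52 → inactive
o3: d²=18 ≤ ρ²=52; F_rep = 28·(-3,3)/18² = (-0.2593,0.2593)
o4: d²=289 > ρ²=52 → inactive
F = F_att + ΣF_rep = (-13.7593,-1.2407)
Δp = p'−p = (-1.3759,-0.1241); α = Δx/Fx = (-743/540) / (-743/54) = 1/10
check: Δy/Fy = (-67/540) / (-67/54) = 1/10 ✓

α = 1/10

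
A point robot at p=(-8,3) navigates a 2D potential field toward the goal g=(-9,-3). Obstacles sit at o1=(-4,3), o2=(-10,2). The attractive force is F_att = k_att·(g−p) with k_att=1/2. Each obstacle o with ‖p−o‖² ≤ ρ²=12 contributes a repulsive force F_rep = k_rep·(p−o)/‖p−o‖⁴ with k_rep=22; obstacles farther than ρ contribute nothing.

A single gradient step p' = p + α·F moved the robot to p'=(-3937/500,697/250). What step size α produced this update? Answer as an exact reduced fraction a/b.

α = 1/10

F_att = 1/2·(g−p) = 1/2·(-1,-6) = (-0.5000,-3.0000)
o1: d²=16 > ρ²=12 → inactive
o2: d²=5 ≤ ρ²=12; F_rep = 22·(2,1)/5² = (1.7600,0.8800)
F = F_att + ΣF_rep = (1.2600,-2.1200)
Δp = p'−p = (0.1260,-0.2120); α = Δx/Fx = (63/500) / (63/50) = 1/10
check: Δy/Fy = (-53/250) / (-53/25) = 1/10 ✓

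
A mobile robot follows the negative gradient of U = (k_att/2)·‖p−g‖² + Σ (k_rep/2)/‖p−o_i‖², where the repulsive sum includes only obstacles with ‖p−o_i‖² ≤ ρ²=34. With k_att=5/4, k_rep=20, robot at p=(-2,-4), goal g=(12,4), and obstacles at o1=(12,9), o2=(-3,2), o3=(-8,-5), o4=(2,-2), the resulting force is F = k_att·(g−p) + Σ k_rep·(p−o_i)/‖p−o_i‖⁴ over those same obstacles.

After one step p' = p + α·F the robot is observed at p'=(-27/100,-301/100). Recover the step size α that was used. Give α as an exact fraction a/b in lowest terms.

F_att = 5/4·(g−p) = 5/4·(14,8) = (17.5000,10.0000)
o1: d²=365 > ρ²=34 → inactive
o2: d²=37 > ρ²=34 → inactive
o3: d²=37 > ρ²=34 → inactive
o4: d²=20 ≤ ρ²=34; F_rep = 20·(-4,-2)/20² = (-0.2000,-0.1000)
F = F_att + ΣF_rep = (17.3000,9.9000)
Δp = p'−p = (1.7300,0.9900); α = Δx/Fx = (173/100) / (173/10) = 1/10
check: Δy/Fy = (99/100) / (99/10) = 1/10 ✓

α = 1/10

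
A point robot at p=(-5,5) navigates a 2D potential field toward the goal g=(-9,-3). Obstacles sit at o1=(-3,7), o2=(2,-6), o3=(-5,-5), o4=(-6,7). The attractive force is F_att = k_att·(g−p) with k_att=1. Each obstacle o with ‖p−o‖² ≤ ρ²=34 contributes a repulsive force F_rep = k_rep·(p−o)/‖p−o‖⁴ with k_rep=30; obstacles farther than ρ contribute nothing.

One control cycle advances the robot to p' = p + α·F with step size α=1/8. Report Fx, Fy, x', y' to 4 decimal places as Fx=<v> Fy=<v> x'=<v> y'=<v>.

F_att = 1·(g−p) = 1·(-4,-8) = (-4.0000,-8.0000)
o1: d²=8 ≤ ρ²=34; F_rep = 30·(-2,-2)/8² = (-0.9375,-0.9375)
o2: d²=170 > ρ²=34 → inactive
o3: d²=100 > ρ²=34 → inactive
o4: d²=5 ≤ ρ²=34; F_rep = 30·(1,-2)/5² = (1.2000,-2.4000)
F = F_att + ΣF_rep = (-3.7375,-11.3375)
p' = p + 1/8·F = (-5.4672,3.5828)

Fx=-3.7375 Fy=-11.3375 x'=-5.4672 y'=3.5828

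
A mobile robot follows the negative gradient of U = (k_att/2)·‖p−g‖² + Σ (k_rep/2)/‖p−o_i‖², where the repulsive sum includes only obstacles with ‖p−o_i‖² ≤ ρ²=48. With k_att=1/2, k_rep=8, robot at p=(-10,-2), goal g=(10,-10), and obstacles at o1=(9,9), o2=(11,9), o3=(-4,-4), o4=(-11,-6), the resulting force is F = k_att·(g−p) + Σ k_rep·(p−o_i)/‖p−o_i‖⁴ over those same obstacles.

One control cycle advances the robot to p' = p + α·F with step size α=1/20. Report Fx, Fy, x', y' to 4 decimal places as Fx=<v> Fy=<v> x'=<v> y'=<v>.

Fx=9.9977 Fy=-3.8793 x'=-9.5001 y'=-2.1940

F_att = 1/2·(g−p) = 1/2·(20,-8) = (10.0000,-4.0000)
o1: d²=482 > ρ²=48 → inactive
o2: d²=562 > ρ²=48 → inactive
o3: d²=40 ≤ ρ²=48; F_rep = 8·(-6,2)/40² = (-0.0300,0.0100)
o4: d²=17 ≤ ρ²=48; F_rep = 8·(1,4)/17² = (0.0277,0.1107)
F = F_att + ΣF_rep = (9.9977,-3.8793)
p' = p + 1/20·F = (-9.5001,-2.1940)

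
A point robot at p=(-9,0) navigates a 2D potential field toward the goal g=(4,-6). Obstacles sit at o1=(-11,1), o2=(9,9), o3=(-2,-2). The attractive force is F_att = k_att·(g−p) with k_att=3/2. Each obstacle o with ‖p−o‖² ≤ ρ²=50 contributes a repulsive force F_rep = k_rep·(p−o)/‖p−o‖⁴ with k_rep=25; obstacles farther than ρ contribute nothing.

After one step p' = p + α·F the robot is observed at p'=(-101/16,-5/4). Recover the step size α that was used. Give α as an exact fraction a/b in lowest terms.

F_att = 3/2·(g−p) = 3/2·(13,-6) = (19.5000,-9.0000)
o1: d²=5 ≤ ρ²=50; F_rep = 25·(2,-1)/5² = (2.0000,-1.0000)
o2: d²=405 > ρ²=50 → inactive
o3: d²=53 > ρ²=50 → inactive
F = F_att + ΣF_rep = (21.5000,-10.0000)
Δp = p'−p = (2.6875,-1.2500); α = Δx/Fx = (43/16) / (43/2) = 1/8
check: Δy/Fy = (-5/4) / (-10) = 1/8 ✓

α = 1/8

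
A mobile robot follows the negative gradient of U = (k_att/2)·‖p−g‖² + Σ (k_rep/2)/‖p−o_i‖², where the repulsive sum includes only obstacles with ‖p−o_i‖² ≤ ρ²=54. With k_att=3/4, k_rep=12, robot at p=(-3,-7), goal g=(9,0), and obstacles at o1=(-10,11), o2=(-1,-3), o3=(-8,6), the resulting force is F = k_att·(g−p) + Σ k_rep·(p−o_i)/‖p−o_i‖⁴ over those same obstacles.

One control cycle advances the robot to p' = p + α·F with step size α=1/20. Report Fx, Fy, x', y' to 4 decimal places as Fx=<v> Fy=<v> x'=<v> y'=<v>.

F_att = 3/4·(g−p) = 3/4·(12,7) = (9.0000,5.2500)
o1: d²=373 > ρ²=54 → inactive
o2: d²=20 ≤ ρ²=54; F_rep = 12·(-2,-4)/20² = (-0.0600,-0.1200)
o3: d²=194 > ρ²=54 → inactive
F = F_att + ΣF_rep = (8.9400,5.1300)
p' = p + 1/20·F = (-2.5530,-6.7435)

Fx=8.9400 Fy=5.1300 x'=-2.5530 y'=-6.7435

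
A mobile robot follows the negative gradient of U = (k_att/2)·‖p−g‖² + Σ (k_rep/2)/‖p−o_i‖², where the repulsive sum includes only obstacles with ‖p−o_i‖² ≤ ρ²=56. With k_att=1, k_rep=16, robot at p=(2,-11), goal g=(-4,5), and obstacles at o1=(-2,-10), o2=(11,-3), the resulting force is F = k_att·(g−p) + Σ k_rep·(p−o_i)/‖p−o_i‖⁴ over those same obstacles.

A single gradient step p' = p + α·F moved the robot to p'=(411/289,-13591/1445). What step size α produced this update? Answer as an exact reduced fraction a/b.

α = 1/10

F_att = 1·(g−p) = 1·(-6,16) = (-6.0000,16.0000)
o1: d²=17 ≤ ρ²=56; F_rep = 16·(4,-1)/17² = (0.2215,-0.0554)
o2: d²=145 > ρ²=56 → inactive
F = F_att + ΣF_rep = (-5.7785,15.9446)
Δp = p'−p = (-0.5779,1.5945); α = Δx/Fx = (-167/289) / (-1670/289) = 1/10
check: Δy/Fy = (2304/1445) / (4608/289) = 1/10 ✓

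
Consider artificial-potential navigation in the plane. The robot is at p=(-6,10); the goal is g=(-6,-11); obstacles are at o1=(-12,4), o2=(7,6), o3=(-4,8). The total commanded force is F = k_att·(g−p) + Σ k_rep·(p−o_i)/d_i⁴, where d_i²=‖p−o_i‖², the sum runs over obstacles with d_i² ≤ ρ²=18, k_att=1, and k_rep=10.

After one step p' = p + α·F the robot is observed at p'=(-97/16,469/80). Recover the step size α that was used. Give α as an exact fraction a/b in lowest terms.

F_att = 1·(g−p) = 1·(0,-21) = (0.0000,-21.0000)
o1: d²=72 > ρ²=18 → inactive
o2: d²=185 > ρ²=18 → inactive
o3: d²=8 ≤ ρ²=18; F_rep = 10·(-2,2)/8² = (-0.3125,0.3125)
F = F_att + ΣF_rep = (-0.3125,-20.6875)
Δp = p'−p = (-0.0625,-4.1375); α = Δx/Fx = (-1/16) / (-5/16) = 1/5
check: Δy/Fy = (-331/80) / (-331/16) = 1/5 ✓

α = 1/5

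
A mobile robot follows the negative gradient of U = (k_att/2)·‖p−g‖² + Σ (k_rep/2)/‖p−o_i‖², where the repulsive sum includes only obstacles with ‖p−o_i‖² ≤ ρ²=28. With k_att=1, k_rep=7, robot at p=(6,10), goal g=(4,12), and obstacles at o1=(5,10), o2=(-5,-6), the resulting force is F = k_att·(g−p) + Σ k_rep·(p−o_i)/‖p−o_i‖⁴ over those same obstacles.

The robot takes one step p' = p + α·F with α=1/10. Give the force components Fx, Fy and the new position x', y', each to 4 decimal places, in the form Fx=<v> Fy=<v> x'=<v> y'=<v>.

F_att = 1·(g−p) = 1·(-2,2) = (-2.0000,2.0000)
o1: d²=1 ≤ ρ²=28; F_rep = 7·(1,0)/1² = (7.0000,0.0000)
o2: d²=377 > ρ²=28 → inactive
F = F_att + ΣF_rep = (5.0000,2.0000)
p' = p + 1/10·F = (6.5000,10.2000)

Fx=5.0000 Fy=2.0000 x'=6.5000 y'=10.2000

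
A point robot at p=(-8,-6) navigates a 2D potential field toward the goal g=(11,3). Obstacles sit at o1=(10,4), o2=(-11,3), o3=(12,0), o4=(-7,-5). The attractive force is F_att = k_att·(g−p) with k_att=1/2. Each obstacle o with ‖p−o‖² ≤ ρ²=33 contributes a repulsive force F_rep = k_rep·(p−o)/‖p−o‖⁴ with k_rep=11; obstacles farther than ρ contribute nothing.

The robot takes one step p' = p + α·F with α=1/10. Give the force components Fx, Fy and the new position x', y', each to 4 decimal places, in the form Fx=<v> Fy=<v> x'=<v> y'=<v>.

F_att = 1/2·(g−p) = 1/2·(19,9) = (9.5000,4.5000)
o1: d²=424 > ρ²=33 → inactive
o2: d²=90 > ρ²=33 → inactive
o3: d²=436 > ρ²=33 → inactive
o4: d²=2 ≤ ρ²=33; F_rep = 11·(-1,-1)/2² = (-2.7500,-2.7500)
F = F_att + ΣF_rep = (6.7500,1.7500)
p' = p + 1/10·F = (-7.3250,-5.8250)

Fx=6.7500 Fy=1.7500 x'=-7.3250 y'=-5.8250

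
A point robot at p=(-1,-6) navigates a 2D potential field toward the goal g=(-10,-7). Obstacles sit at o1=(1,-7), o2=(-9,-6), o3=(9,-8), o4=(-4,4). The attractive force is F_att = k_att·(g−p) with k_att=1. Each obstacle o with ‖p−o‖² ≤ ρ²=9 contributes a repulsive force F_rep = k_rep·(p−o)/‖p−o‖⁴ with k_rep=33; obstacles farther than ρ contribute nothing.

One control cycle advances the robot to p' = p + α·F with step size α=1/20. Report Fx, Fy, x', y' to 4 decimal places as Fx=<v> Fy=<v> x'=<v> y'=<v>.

Fx=-11.6400 Fy=0.3200 x'=-1.5820 y'=-5.9840

F_att = 1·(g−p) = 1·(-9,-1) = (-9.0000,-1.0000)
o1: d²=5 ≤ ρ²=9; F_rep = 33·(-2,1)/5² = (-2.6400,1.3200)
o2: d²=64 > ρ²=9 → inactive
o3: d²=104 > ρ²=9 → inactive
o4: d²=109 > ρ²=9 → inactive
F = F_att + ΣF_rep = (-11.6400,0.3200)
p' = p + 1/20·F = (-1.5820,-5.9840)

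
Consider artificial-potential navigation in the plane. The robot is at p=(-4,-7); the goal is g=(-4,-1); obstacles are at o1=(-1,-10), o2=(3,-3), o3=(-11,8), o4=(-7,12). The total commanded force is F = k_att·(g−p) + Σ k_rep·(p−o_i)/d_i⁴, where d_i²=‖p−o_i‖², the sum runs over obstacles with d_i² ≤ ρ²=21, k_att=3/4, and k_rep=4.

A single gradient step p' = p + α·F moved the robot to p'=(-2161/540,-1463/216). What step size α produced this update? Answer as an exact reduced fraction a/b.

F_att = 3/4·(g−p) = 3/4·(0,6) = (0.0000,4.5000)
o1: d²=18 ≤ ρ²=21; F_rep = 4·(-3,3)/18² = (-0.0370,0.0370)
o2: d²=65 > ρ²=21 → inactive
o3: d²=274 > ρ²=21 → inactive
o4: d²=370 > ρ²=21 → inactive
F = F_att + ΣF_rep = (-0.0370,4.5370)
Δp = p'−p = (-0.0019,0.2269); α = Δx/Fx = (-1/540) / (-1/27) = 1/20
check: Δy/Fy = (49/216) / (245/54) = 1/20 ✓

α = 1/20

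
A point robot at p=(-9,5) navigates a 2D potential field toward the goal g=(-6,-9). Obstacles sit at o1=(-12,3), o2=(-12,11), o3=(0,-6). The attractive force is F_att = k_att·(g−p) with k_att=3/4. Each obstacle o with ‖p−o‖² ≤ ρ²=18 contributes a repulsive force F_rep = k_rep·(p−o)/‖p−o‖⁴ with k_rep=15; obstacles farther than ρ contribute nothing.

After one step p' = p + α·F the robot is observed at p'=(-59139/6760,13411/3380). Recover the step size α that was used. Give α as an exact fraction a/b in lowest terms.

α = 1/10

F_att = 3/4·(g−p) = 3/4·(3,-14) = (2.2500,-10.5000)
o1: d²=13 ≤ ρ²=18; F_rep = 15·(3,2)/13² = (0.2663,0.1775)
o2: d²=45 > ρ²=18 → inactive
o3: d²=202 > ρ²=18 → inactive
F = F_att + ΣF_rep = (2.5163,-10.3225)
Δp = p'−p = (0.2516,-1.0322); α = Δx/Fx = (1701/6760) / (1701/676) = 1/10
check: Δy/Fy = (-3489/3380) / (-3489/338) = 1/10 ✓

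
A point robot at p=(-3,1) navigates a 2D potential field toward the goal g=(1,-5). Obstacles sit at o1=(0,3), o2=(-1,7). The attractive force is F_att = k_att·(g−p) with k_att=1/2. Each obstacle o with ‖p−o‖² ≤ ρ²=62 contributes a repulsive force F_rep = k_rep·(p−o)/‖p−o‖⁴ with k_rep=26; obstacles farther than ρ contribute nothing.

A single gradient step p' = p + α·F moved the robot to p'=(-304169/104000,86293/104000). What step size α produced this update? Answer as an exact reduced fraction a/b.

α = 1/20

F_att = 1/2·(g−p) = 1/2·(4,-6) = (2.0000,-3.0000)
o1: d²=13 ≤ ρ²=62; F_rep = 26·(-3,-2)/13² = (-0.4615,-0.3077)
o2: d²=40 ≤ ρ²=62; F_rep = 26·(-2,-6)/40² = (-0.0325,-0.0975)
F = F_att + ΣF_rep = (1.5060,-3.4052)
Δp = p'−p = (0.0753,-0.1703); α = Δx/Fx = (7831/104000) / (7831/5200) = 1/20
check: Δy/Fy = (-17707/104000) / (-17707/5200) = 1/20 ✓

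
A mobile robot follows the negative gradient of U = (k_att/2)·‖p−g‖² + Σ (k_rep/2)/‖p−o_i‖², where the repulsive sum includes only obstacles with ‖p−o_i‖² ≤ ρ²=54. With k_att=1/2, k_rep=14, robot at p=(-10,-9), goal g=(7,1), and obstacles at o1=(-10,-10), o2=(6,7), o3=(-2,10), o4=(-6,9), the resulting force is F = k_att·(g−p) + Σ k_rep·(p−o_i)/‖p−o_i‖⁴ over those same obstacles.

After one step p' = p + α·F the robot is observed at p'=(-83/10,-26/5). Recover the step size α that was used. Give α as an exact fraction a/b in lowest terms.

F_att = 1/2·(g−p) = 1/2·(17,10) = (8.5000,5.0000)
o1: d²=1 ≤ ρ²=54; F_rep = 14·(0,1)/1² = (0.0000,14.0000)
o2: d²=512 > ρ²=54 → inactive
o3: d²=425 > ρ²=54 → inactive
o4: d²=340 > ρ²=54 → inactive
F = F_att + ΣF_rep = (8.5000,19.0000)
Δp = p'−p = (1.7000,3.8000); α = Δx/Fx = (17/10) / (17/2) = 1/5
check: Δy/Fy = (19/5) / (19) = 1/5 ✓

α = 1/5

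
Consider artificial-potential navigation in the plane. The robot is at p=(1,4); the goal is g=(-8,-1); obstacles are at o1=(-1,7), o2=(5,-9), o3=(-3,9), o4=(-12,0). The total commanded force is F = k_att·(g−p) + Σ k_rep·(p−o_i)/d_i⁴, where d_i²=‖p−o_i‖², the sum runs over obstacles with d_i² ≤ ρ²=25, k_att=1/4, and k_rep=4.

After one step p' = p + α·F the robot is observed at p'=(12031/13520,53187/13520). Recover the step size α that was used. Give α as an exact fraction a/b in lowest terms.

α = 1/20

F_att = 1/4·(g−p) = 1/4·(-9,-5) = (-2.2500,-1.2500)
o1: d²=13 ≤ ρ²=25; F_rep = 4·(2,-3)/13² = (0.0473,-0.0710)
o2: d²=185 > ρ²=25 → inactive
o3: d²=41 > ρ²=25 → inactive
o4: d²=185 > ρ²=25 → inactive
F = F_att + ΣF_rep = (-2.2027,-1.3210)
Δp = p'−p = (-0.1101,-0.0661); α = Δx/Fx = (-1489/13520) / (-1489/676) = 1/20
check: Δy/Fy = (-893/13520) / (-893/676) = 1/20 ✓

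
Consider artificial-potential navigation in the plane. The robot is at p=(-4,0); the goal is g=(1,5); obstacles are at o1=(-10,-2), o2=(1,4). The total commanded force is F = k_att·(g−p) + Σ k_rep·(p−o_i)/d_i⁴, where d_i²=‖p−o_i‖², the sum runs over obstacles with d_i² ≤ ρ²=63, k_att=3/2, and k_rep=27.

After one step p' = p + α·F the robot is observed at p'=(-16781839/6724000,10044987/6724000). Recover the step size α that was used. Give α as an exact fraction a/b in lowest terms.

F_att = 3/2·(g−p) = 3/2·(5,5) = (7.5000,7.5000)
o1: d²=40 ≤ ρ²=63; F_rep = 27·(6,2)/40² = (0.1013,0.0338)
o2: d²=41 ≤ ρ²=63; F_rep = 27·(-5,-4)/41² = (-0.0803,-0.0642)
F = F_att + ΣF_rep = (7.5209,7.4695)
Δp = p'−p = (1.5042,1.4939); α = Δx/Fx = (10114161/6724000) / (10114161/1344800) = 1/5
check: Δy/Fy = (10044987/6724000) / (10044987/1344800) = 1/5 ✓

α = 1/5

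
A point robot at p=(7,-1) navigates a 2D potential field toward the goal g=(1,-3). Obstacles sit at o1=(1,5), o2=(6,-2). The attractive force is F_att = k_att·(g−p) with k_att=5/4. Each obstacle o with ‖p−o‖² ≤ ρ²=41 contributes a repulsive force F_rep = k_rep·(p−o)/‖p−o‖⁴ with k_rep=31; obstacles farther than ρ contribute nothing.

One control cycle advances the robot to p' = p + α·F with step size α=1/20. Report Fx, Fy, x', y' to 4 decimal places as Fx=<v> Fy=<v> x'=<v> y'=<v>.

F_att = 5/4·(g−p) = 5/4·(-6,-2) = (-7.5000,-2.5000)
o1: d²=72 > ρ²=41 → inactive
o2: d²=2 ≤ ρ²=41; F_rep = 31·(1,1)/2² = (7.7500,7.7500)
F = F_att + ΣF_rep = (0.2500,5.2500)
p' = p + 1/20·F = (7.0125,-0.7375)

Fx=0.2500 Fy=5.2500 x'=7.0125 y'=-0.7375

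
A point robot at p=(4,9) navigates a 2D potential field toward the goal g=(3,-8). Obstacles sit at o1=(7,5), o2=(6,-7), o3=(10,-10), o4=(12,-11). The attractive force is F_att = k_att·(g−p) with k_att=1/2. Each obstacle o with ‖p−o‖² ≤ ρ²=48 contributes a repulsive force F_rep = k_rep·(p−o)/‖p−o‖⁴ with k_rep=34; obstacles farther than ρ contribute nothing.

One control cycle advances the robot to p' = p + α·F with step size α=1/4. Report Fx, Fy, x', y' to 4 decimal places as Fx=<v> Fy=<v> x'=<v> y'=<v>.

F_att = 1/2·(g−p) = 1/2·(-1,-17) = (-0.5000,-8.5000)
o1: d²=25 ≤ ρ²=48; F_rep = 34·(-3,4)/25² = (-0.1632,0.2176)
o2: d²=260 > ρ²=48 → inactive
o3: d²=397 > ρ²=48 → inactive
o4: d²=464 > ρ²=48 → inactive
F = F_att + ΣF_rep = (-0.6632,-8.2824)
p' = p + 1/4·F = (3.8342,6.9294)

Fx=-0.6632 Fy=-8.2824 x'=3.8342 y'=6.9294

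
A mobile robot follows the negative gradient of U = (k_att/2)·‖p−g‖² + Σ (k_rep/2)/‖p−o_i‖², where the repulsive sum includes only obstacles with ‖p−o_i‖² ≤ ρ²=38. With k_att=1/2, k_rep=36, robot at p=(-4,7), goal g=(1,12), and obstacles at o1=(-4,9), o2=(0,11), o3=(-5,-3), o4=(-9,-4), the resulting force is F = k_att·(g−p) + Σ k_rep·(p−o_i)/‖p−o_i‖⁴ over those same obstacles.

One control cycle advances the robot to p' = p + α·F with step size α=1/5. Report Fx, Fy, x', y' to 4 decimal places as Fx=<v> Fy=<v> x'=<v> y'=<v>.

F_att = 1/2·(g−p) = 1/2·(5,5) = (2.5000,2.5000)
o1: d²=4 ≤ ρ²=38; F_rep = 36·(0,-2)/4² = (0.0000,-4.5000)
o2: d²=32 ≤ ρ²=38; F_rep = 36·(-4,-4)/32² = (-0.1406,-0.1406)
o3: d²=101 > ρ²=38 → inactive
o4: d²=146 > ρ²=38 → inactive
F = F_att + ΣF_rep = (2.3594,-2.1406)
p' = p + 1/5·F = (-3.5281,6.5719)

Fx=2.3594 Fy=-2.1406 x'=-3.5281 y'=6.5719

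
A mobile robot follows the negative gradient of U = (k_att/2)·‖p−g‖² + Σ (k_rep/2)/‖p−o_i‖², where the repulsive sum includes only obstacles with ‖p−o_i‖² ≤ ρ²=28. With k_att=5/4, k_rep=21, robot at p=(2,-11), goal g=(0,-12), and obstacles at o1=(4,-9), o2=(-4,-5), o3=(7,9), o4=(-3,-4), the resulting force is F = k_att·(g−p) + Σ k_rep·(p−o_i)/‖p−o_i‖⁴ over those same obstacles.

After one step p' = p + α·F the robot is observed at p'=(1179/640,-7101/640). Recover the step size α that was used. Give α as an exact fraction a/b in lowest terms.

α = 1/20

F_att = 5/4·(g−p) = 5/4·(-2,-1) = (-2.5000,-1.2500)
o1: d²=8 ≤ ρ²=28; F_rep = 21·(-2,-2)/8² = (-0.6562,-0.6562)
o2: d²=72 > ρ²=28 → inactive
o3: d²=425 > ρ²=28 → inactive
o4: d²=74 > ρ²=28 → inactive
F = F_att + ΣF_rep = (-3.1562,-1.9062)
Δp = p'−p = (-0.1578,-0.0953); α = Δx/Fx = (-101/640) / (-101/32) = 1/20
check: Δy/Fy = (-61/640) / (-61/32) = 1/20 ✓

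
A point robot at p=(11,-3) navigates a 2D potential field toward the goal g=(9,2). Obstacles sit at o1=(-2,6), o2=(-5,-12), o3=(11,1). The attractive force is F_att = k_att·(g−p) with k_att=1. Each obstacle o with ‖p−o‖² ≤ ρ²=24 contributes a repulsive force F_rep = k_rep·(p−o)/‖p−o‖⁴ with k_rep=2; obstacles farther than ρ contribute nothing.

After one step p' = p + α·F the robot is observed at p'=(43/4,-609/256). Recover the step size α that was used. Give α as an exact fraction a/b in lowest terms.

α = 1/8

F_att = 1·(g−p) = 1·(-2,5) = (-2.0000,5.0000)
o1: d²=250 > ρ²=24 → inactive
o2: d²=337 > ρ²=24 → inactive
o3: d²=16 ≤ ρ²=24; F_rep = 2·(0,-4)/16² = (0.0000,-0.0312)
F = F_att + ΣF_rep = (-2.0000,4.9688)
Δp = p'−p = (-0.2500,0.6211); α = Δx/Fx = (-1/4) / (-2) = 1/8
check: Δy/Fy = (159/256) / (159/32) = 1/8 ✓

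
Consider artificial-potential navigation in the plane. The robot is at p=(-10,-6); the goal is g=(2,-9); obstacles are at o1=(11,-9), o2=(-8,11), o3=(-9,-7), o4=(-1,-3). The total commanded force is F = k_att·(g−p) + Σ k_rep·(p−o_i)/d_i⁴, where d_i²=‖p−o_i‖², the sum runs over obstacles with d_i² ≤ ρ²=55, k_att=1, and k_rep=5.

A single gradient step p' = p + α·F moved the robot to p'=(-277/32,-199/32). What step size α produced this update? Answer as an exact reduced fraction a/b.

F_att = 1·(g−p) = 1·(12,-3) = (12.0000,-3.0000)
o1: d²=450 > ρ²=55 → inactive
o2: d²=293 > ρ²=55 → inactive
o3: d²=2 ≤ ρ²=55; F_rep = 5·(-1,1)/2² = (-1.2500,1.2500)
o4: d²=90 > ρ²=55 → inactive
F = F_att + ΣF_rep = (10.7500,-1.7500)
Δp = p'−p = (1.3438,-0.2188); α = Δx/Fx = (43/32) / (43/4) = 1/8
check: Δy/Fy = (-7/32) / (-7/4) = 1/8 ✓

α = 1/8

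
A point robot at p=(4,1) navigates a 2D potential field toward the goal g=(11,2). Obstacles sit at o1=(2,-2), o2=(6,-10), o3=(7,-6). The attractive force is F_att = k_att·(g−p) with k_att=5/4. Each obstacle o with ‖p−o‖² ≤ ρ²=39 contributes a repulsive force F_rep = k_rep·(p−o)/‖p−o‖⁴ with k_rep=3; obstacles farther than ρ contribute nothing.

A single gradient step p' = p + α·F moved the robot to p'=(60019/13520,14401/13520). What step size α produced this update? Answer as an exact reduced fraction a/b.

α = 1/20

F_att = 5/4·(g−p) = 5/4·(7,1) = (8.7500,1.2500)
o1: d²=13 ≤ ρ²=39; F_rep = 3·(2,3)/13² = (0.0355,0.0533)
o2: d²=125 > ρ²=39 → inactive
o3: d²=58 > ρ²=39 → inactive
F = F_att + ΣF_rep = (8.7855,1.3033)
Δp = p'−p = (0.4393,0.0652); α = Δx/Fx = (5939/13520) / (5939/676) = 1/20
check: Δy/Fy = (881/13520) / (881/676) = 1/20 ✓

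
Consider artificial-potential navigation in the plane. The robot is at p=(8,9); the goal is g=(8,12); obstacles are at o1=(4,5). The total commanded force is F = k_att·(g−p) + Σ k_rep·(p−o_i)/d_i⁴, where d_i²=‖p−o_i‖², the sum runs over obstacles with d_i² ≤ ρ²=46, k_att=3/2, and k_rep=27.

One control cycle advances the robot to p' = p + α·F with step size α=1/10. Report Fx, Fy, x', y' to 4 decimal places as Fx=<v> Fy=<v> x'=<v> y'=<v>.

Fx=0.1055 Fy=4.6055 x'=8.0105 y'=9.4605

F_att = 3/2·(g−p) = 3/2·(0,3) = (0.0000,4.5000)
o1: d²=32 ≤ ρ²=46; F_rep = 27·(4,4)/32² = (0.1055,0.1055)
F = F_att + ΣF_rep = (0.1055,4.6055)
p' = p + 1/10·F = (8.0105,9.4605)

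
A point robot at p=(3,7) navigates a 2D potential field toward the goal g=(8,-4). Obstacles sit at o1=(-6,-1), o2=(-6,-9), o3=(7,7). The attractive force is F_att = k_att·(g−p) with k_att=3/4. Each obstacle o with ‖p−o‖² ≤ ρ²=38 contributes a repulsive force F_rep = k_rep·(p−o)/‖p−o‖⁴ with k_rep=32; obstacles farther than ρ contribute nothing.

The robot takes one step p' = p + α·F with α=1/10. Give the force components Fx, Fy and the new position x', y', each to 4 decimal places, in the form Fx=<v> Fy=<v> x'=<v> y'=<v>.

Fx=3.2500 Fy=-8.2500 x'=3.3250 y'=6.1750

F_att = 3/4·(g−p) = 3/4·(5,-11) = (3.7500,-8.2500)
o1: d²=145 > ρ²=38 → inactive
o2: d²=337 > ρ²=38 → inactive
o3: d²=16 ≤ ρ²=38; F_rep = 32·(-4,0)/16² = (-0.5000,0.0000)
F = F_att + ΣF_rep = (3.2500,-8.2500)
p' = p + 1/10·F = (3.3250,6.1750)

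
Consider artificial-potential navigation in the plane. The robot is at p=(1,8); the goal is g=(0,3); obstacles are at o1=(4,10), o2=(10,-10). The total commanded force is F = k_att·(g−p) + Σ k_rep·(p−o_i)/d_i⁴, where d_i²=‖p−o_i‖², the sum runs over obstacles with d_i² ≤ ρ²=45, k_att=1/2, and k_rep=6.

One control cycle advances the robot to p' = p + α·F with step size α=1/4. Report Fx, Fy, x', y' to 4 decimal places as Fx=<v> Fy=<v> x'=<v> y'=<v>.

Fx=-0.6065 Fy=-2.5710 x'=0.8484 y'=7.3572

F_att = 1/2·(g−p) = 1/2·(-1,-5) = (-0.5000,-2.5000)
o1: d²=13 ≤ ρ²=45; F_rep = 6·(-3,-2)/13² = (-0.1065,-0.0710)
o2: d²=405 > ρ²=45 → inactive
F = F_att + ΣF_rep = (-0.6065,-2.5710)
p' = p + 1/4·F = (0.8484,7.3572)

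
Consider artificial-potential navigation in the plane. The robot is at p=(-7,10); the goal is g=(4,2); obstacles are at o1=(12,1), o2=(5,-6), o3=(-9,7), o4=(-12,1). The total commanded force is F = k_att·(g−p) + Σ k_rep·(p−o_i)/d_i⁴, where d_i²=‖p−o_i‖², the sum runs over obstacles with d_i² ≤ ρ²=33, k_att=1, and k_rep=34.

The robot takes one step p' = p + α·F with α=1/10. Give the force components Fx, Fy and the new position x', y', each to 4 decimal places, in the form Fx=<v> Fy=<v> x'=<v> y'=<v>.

F_att = 1·(g−p) = 1·(11,-8) = (11.0000,-8.0000)
o1: d²=442 > ρ²=33 → inactive
o2: d²=400 > ρ²=33 → inactive
o3: d²=13 ≤ ρ²=33; F_rep = 34·(2,3)/13² = (0.4024,0.6036)
o4: d²=106 > ρ²=33 → inactive
F = F_att + ΣF_rep = (11.4024,-7.3964)
p' = p + 1/10·F = (-5.8598,9.2604)

Fx=11.4024 Fy=-7.3964 x'=-5.8598 y'=9.2604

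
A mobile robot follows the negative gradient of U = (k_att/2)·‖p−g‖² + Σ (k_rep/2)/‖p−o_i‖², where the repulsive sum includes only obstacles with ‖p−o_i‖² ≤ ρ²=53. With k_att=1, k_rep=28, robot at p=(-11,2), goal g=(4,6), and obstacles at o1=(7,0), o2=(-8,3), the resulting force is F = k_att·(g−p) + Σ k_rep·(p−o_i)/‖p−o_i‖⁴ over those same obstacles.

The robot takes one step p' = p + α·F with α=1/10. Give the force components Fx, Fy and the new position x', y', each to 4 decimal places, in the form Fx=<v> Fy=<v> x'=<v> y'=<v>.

Fx=14.1600 Fy=3.7200 x'=-9.5840 y'=2.3720

F_att = 1·(g−p) = 1·(15,4) = (15.0000,4.0000)
o1: d²=328 > ρ²=53 → inactive
o2: d²=10 ≤ ρ²=53; F_rep = 28·(-3,-1)/10² = (-0.8400,-0.2800)
F = F_att + ΣF_rep = (14.1600,3.7200)
p' = p + 1/10·F = (-9.5840,2.3720)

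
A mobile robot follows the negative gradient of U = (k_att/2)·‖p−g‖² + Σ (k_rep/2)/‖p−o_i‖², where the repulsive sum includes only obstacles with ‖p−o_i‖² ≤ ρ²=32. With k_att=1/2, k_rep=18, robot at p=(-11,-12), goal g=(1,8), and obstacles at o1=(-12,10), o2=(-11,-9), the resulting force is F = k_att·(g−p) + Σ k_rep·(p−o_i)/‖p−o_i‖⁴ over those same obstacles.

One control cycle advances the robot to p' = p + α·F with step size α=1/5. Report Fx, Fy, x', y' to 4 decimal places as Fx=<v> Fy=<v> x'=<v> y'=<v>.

F_att = 1/2·(g−p) = 1/2·(12,20) = (6.0000,10.0000)
o1: d²=485 > ρ²=32 → inactive
o2: d²=9 ≤ ρ²=32; F_rep = 18·(0,-3)/9² = (0.0000,-0.6667)
F = F_att + ΣF_rep = (6.0000,9.3333)
p' = p + 1/5·F = (-9.8000,-10.1333)

Fx=6.0000 Fy=9.3333 x'=-9.8000 y'=-10.1333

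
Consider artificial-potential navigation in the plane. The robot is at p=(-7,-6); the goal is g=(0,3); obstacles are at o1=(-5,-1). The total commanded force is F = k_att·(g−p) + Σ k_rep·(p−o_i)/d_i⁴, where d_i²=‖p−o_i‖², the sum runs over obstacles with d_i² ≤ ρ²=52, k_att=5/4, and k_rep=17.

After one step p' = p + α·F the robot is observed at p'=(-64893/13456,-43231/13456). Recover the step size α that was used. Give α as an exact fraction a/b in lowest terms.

F_att = 5/4·(g−p) = 5/4·(7,9) = (8.7500,11.2500)
o1: d²=29 ≤ ρ²=52; F_rep = 17·(-2,-5)/29² = (-0.0404,-0.1011)
F = F_att + ΣF_rep = (8.7096,11.1489)
Δp = p'−p = (2.1774,2.7872); α = Δx/Fx = (29299/13456) / (29299/3364) = 1/4
check: Δy/Fy = (37505/13456) / (37505/3364) = 1/4 ✓

α = 1/4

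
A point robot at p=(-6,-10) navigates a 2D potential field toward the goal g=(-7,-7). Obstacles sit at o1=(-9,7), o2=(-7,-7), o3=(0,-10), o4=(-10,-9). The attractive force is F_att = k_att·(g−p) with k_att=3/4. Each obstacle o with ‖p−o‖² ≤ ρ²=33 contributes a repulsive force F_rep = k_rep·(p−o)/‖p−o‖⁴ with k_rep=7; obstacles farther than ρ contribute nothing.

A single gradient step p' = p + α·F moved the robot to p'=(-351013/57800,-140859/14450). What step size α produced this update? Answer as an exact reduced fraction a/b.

α = 1/8

F_att = 3/4·(g−p) = 3/4·(-1,3) = (-0.7500,2.2500)
o1: d²=298 > ρ²=33 → inactive
o2: d²=10 ≤ ρ²=33; F_rep = 7·(1,-3)/10² = (0.0700,-0.2100)
o3: d²=36 > ρ²=33 → inactive
o4: d²=17 ≤ ρ²=33; F_rep = 7·(4,-1)/17² = (0.0969,-0.0242)
F = F_att + ΣF_rep = (-0.5831,2.0158)
Δp = p'−p = (-0.0729,0.2520); α = Δx/Fx = (-4213/57800) / (-4213/7225) = 1/8
check: Δy/Fy = (3641/14450) / (14564/7225) = 1/8 ✓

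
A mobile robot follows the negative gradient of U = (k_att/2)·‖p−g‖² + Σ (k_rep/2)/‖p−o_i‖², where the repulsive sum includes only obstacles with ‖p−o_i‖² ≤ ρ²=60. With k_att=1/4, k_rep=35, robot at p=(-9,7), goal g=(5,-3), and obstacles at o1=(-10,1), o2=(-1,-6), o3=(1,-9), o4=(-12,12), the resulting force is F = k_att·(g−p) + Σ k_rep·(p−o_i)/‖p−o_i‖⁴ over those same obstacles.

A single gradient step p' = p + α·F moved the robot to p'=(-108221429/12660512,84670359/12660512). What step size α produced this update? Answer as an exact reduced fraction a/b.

α = 1/8

F_att = 1/4·(g−p) = 1/4·(14,-10) = (3.5000,-2.5000)
o1: d²=37 ≤ ρ²=60; F_rep = 35·(1,6)/37² = (0.0256,0.1534)
o2: d²=233 > ρ²=60 → inactive
o3: d²=356 > ρ²=60 → inactive
o4: d²=34 ≤ ρ²=60; F_rep = 35·(3,-5)/34² = (0.0908,-0.1514)
F = F_att + ΣF_rep = (3.6164,-2.4980)
Δp = p'−p = (0.4520,-0.3122); α = Δx/Fx = (5723179/12660512) / (5723179/1582564) = 1/8
check: Δy/Fy = (-3953225/12660512) / (-3953225/1582564) = 1/8 ✓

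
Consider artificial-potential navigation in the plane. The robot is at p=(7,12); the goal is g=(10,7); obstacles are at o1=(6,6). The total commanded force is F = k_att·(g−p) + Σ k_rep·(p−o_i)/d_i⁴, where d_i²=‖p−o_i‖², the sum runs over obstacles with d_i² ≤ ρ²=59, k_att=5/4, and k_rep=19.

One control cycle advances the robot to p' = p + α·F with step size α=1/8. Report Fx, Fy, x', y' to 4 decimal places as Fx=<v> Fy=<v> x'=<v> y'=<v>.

Fx=3.7639 Fy=-6.1667 x'=7.4705 y'=11.2292

F_att = 5/4·(g−p) = 5/4·(3,-5) = (3.7500,-6.2500)
o1: d²=37 ≤ ρ²=59; F_rep = 19·(1,6)/37² = (0.0139,0.0833)
F = F_att + ΣF_rep = (3.7639,-6.1667)
p' = p + 1/8·F = (7.4705,11.2292)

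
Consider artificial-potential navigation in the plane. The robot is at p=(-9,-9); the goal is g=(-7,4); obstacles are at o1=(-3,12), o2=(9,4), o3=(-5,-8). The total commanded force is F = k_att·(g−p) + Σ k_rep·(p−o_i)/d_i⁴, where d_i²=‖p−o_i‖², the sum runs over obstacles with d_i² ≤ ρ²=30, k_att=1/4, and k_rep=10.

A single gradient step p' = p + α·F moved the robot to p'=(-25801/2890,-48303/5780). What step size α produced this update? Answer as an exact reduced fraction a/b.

F_att = 1/4·(g−p) = 1/4·(2,13) = (0.5000,3.2500)
o1: d²=477 > ρ²=30 → inactive
o2: d²=493 > ρ²=30 → inactive
o3: d²=17 ≤ ρ²=30; F_rep = 10·(-4,-1)/17² = (-0.1384,-0.0346)
F = F_att + ΣF_rep = (0.3616,3.2154)
Δp = p'−p = (0.0723,0.6431); α = Δx/Fx = (209/2890) / (209/578) = 1/5
check: Δy/Fy = (3717/5780) / (3717/1156) = 1/5 ✓

α = 1/5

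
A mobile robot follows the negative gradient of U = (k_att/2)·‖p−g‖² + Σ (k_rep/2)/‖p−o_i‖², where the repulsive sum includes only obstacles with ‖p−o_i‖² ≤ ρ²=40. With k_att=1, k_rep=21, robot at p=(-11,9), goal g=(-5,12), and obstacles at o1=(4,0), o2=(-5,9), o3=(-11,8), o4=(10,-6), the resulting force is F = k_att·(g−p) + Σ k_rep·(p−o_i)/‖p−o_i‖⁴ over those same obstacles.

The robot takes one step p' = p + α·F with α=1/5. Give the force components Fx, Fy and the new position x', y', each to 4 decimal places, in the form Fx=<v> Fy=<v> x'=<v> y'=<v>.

Fx=5.9028 Fy=24.0000 x'=-9.8194 y'=13.8000

F_att = 1·(g−p) = 1·(6,3) = (6.0000,3.0000)
o1: d²=306 > ρ²=40 → inactive
o2: d²=36 ≤ ρ²=40; F_rep = 21·(-6,0)/36² = (-0.0972,0.0000)
o3: d²=1 ≤ ρ²=40; F_rep = 21·(0,1)/1² = (0.0000,21.0000)
o4: d²=666 > ρ²=40 → inactive
F = F_att + ΣF_rep = (5.9028,24.0000)
p' = p + 1/5·F = (-9.8194,13.8000)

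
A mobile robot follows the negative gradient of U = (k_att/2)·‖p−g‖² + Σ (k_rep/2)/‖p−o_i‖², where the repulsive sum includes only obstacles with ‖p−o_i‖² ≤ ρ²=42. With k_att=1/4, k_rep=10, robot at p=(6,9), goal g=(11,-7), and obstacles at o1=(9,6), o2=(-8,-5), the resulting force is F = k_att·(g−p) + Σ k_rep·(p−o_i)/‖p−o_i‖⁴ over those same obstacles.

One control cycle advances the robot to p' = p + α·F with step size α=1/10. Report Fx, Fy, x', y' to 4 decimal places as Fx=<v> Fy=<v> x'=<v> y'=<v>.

F_att = 1/4·(g−p) = 1/4·(5,-16) = (1.2500,-4.0000)
o1: d²=18 ≤ ρ²=42; F_rep = 10·(-3,3)/18² = (-0.0926,0.0926)
o2: d²=392 > ρ²=42 → inactive
F = F_att + ΣF_rep = (1.1574,-3.9074)
p' = p + 1/10·F = (6.1157,8.6093)

Fx=1.1574 Fy=-3.9074 x'=6.1157 y'=8.6093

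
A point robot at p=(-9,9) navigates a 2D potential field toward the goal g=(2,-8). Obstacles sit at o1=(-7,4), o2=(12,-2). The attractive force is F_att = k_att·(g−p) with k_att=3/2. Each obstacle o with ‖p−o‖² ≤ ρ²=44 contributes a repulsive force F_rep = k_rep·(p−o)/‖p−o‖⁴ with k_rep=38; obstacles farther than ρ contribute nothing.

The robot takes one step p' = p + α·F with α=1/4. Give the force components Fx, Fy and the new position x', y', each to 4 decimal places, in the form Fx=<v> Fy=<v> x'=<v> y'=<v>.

F_att = 3/2·(g−p) = 3/2·(11,-17) = (16.5000,-25.5000)
o1: d²=29 ≤ ρ²=44; F_rep = 38·(-2,5)/29² = (-0.0904,0.2259)
o2: d²=562 > ρ²=44 → inactive
F = F_att + ΣF_rep = (16.4096,-25.2741)
p' = p + 1/4·F = (-4.8976,2.6815)

Fx=16.4096 Fy=-25.2741 x'=-4.8976 y'=2.6815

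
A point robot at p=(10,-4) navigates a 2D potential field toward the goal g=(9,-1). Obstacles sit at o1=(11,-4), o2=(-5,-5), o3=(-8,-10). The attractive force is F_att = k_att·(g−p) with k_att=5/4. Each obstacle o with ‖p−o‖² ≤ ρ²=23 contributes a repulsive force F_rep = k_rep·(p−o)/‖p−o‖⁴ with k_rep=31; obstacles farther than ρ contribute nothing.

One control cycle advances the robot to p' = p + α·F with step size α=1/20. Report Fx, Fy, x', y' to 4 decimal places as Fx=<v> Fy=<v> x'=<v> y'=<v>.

Fx=-32.2500 Fy=3.7500 x'=8.3875 y'=-3.8125

F_att = 5/4·(g−p) = 5/4·(-1,3) = (-1.2500,3.7500)
o1: d²=1 ≤ ρ²=23; F_rep = 31·(-1,0)/1² = (-31.0000,0.0000)
o2: d²=226 > ρ²=23 → inactive
o3: d²=360 > ρ²=23 → inactive
F = F_att + ΣF_rep = (-32.2500,3.7500)
p' = p + 1/20·F = (8.3875,-3.8125)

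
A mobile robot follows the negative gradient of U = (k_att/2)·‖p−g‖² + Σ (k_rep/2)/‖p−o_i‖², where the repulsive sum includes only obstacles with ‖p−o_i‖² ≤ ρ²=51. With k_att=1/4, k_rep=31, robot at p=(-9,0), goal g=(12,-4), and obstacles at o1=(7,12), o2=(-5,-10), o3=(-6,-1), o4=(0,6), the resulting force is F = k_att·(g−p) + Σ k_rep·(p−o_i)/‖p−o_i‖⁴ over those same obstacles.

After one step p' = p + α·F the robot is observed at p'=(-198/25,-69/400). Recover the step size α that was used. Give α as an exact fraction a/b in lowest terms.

α = 1/4

F_att = 1/4·(g−p) = 1/4·(21,-4) = (5.2500,-1.0000)
o1: d²=400 > ρ²=51 → inactive
o2: d²=116 > ρ²=51 → inactive
o3: d²=10 ≤ ρ²=51; F_rep = 31·(-3,1)/10² = (-0.9300,0.3100)
o4: d²=117 > ρ²=51 → inactive
F = F_att + ΣF_rep = (4.3200,-0.6900)
Δp = p'−p = (1.0800,-0.1725); α = Δx/Fx = (27/25) / (108/25) = 1/4
check: Δy/Fy = (-69/400) / (-69/100) = 1/4 ✓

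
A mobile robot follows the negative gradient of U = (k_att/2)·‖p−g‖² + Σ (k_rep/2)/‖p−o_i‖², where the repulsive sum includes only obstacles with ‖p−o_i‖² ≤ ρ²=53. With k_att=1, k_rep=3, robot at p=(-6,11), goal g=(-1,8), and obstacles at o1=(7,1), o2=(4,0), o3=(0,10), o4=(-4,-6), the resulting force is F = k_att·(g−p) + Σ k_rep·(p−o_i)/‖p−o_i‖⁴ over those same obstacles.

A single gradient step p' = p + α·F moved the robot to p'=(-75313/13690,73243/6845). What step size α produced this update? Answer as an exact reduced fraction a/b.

F_att = 1·(g−p) = 1·(5,-3) = (5.0000,-3.0000)
o1: d²=269 > ρ²=53 → inactive
o2: d²=221 > ρ²=53 → inactive
o3: d²=37 ≤ ρ²=53; F_rep = 3·(-6,1)/37² = (-0.0131,0.0022)
o4: d²=293 > ρ²=53 → inactive
F = F_att + ΣF_rep = (4.9869,-2.9978)
Δp = p'−p = (0.4987,-0.2998); α = Δx/Fx = (6827/13690) / (6827/1369) = 1/10
check: Δy/Fy = (-2052/6845) / (-4104/1369) = 1/10 ✓

α = 1/10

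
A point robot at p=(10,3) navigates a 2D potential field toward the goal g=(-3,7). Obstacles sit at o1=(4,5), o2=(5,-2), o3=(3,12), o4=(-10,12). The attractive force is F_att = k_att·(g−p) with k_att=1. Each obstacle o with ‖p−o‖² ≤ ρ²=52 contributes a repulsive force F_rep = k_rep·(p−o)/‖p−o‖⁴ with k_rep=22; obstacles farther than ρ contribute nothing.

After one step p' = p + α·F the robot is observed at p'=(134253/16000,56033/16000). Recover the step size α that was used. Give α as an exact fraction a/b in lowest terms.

α = 1/8

F_att = 1·(g−p) = 1·(-13,4) = (-13.0000,4.0000)
o1: d²=40 ≤ ρ²=52; F_rep = 22·(6,-2)/40² = (0.0825,-0.0275)
o2: d²=50 ≤ ρ²=52; F_rep = 22·(5,5)/50² = (0.0440,0.0440)
o3: d²=130 > ρ²=52 → inactive
o4: d²=481 > ρ²=52 → inactive
F = F_att + ΣF_rep = (-12.8735,4.0165)
Δp = p'−p = (-1.6092,0.5021); α = Δx/Fx = (-25747/16000) / (-25747/2000) = 1/8
check: Δy/Fy = (8033/16000) / (8033/2000) = 1/8 ✓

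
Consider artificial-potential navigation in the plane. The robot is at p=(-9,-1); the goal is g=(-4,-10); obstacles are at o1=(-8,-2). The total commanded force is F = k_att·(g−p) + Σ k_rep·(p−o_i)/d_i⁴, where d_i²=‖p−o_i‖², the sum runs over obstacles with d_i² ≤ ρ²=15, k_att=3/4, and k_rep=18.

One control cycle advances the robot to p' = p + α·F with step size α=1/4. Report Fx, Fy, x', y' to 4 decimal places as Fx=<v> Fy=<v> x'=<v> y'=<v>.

Fx=-0.7500 Fy=-2.2500 x'=-9.1875 y'=-1.5625

F_att = 3/4·(g−p) = 3/4·(5,-9) = (3.7500,-6.7500)
o1: d²=2 ≤ ρ²=15; F_rep = 18·(-1,1)/2² = (-4.5000,4.5000)
F = F_att + ΣF_rep = (-0.7500,-2.2500)
p' = p + 1/4·F = (-9.1875,-1.5625)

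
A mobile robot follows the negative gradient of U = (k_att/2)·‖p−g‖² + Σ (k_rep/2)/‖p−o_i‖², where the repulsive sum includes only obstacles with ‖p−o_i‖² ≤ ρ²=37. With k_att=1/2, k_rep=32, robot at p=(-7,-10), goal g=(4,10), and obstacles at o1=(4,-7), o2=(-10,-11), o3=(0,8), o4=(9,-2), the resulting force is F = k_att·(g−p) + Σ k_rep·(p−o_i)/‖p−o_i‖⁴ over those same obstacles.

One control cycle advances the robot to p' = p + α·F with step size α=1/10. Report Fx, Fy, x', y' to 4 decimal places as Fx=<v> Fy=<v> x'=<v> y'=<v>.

F_att = 1/2·(g−p) = 1/2·(11,20) = (5.5000,10.0000)
o1: d²=130 > ρ²=37 → inactive
o2: d²=10 ≤ ρ²=37; F_rep = 32·(3,1)/10² = (0.9600,0.3200)
o3: d²=373 > ρ²=37 → inactive
o4: d²=320 > ρ²=37 → inactive
F = F_att + ΣF_rep = (6.4600,10.3200)
p' = p + 1/10·F = (-6.3540,-8.9680)

Fx=6.4600 Fy=10.3200 x'=-6.3540 y'=-8.9680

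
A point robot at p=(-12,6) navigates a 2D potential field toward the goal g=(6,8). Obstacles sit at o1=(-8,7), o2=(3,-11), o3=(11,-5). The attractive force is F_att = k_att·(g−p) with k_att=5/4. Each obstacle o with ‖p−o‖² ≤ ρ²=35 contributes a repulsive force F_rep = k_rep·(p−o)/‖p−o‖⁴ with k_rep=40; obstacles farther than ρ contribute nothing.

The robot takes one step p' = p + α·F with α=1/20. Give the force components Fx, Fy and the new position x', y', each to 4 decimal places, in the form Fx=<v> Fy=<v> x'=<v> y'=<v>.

F_att = 5/4·(g−p) = 5/4·(18,2) = (22.5000,2.5000)
o1: d²=17 ≤ ρ²=35; F_rep = 40·(-4,-1)/17² = (-0.5536,-0.1384)
o2: d²=514 > ρ²=35 → inactive
o3: d²=650 > ρ²=35 → inactive
F = F_att + ΣF_rep = (21.9464,2.3616)
p' = p + 1/20·F = (-10.9027,6.1181)

Fx=21.9464 Fy=2.3616 x'=-10.9027 y'=6.1181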